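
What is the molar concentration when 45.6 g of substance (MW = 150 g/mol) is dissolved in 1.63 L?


C = (mass / MW) / volume
C = (45.6 / 150) / 1.63
C = 0.1865 M

0.1865 M


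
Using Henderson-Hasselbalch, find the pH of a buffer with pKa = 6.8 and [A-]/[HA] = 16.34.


pH = pKa + log10([A-]/[HA])
pH = 6.8 + log10(16.34)
pH = 8.0133

8.0133


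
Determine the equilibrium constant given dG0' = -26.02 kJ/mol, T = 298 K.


Keq = exp(-dG0 * 1000 / (R * T))
Keq = exp(-(-26.02) * 1000 / (8.314 * 298))
Keq = 36396.1214

36396.1214


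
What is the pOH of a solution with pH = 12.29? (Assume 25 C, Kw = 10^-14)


pOH = 14 - pH
pOH = 14 - 12.29
pOH = 1.71

1.71


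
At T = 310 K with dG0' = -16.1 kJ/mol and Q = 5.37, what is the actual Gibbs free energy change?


dG = dG0' + RT * ln(Q) / 1000
dG = -16.1 + 8.314 * 310 * ln(5.37) / 1000
dG = -11.7679 kJ/mol

-11.7679 kJ/mol


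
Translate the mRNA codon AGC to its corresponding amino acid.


Standard genetic code lookup.
Codon AGC -> Ser

Ser


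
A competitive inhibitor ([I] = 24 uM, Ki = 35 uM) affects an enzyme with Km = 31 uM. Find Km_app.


Km_app = Km * (1 + [I]/Ki)
Km_app = 31 * (1 + 24/35)
Km_app = 52.2571 uM

52.2571 uM


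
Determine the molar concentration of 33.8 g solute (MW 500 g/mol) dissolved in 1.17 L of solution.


C = (mass / MW) / volume
C = (33.8 / 500) / 1.17
C = 0.0578 M

0.0578 M


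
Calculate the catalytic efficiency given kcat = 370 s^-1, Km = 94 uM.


Catalytic efficiency = kcat / Km
= 370 / 94
= 3.9362 uM^-1*s^-1

3.9362 uM^-1*s^-1


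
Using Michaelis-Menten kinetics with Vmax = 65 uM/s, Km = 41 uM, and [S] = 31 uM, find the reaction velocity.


v = Vmax * [S] / (Km + [S])
v = 65 * 31 / (41 + 31)
v = 27.9861 uM/s

27.9861 uM/s


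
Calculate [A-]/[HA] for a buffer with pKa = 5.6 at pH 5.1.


[A-]/[HA] = 10^(pH - pKa)
= 10^(5.1 - 5.6)
= 0.3162

0.3162


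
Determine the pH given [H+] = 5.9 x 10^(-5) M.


pH = -log10([H+])
pH = -log10(5.9 x 10^(-5))
pH = 4.2291

4.2291


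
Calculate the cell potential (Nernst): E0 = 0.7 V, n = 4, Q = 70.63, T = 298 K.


E = E0 - (RT/nF) * ln(Q)
E = 0.7 - (8.314 * 298 / (4 * 96485)) * ln(70.63)
E = 0.6727 V

0.6727 V


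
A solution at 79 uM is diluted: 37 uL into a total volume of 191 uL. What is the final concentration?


C2 = C1 * V1 / V2
C2 = 79 * 37 / 191
C2 = 15.3037 uM

15.3037 uM


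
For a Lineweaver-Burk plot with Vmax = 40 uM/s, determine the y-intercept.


y-intercept = 1/Vmax
= 1/40
= 0.025 s/uM

0.025 s/uM


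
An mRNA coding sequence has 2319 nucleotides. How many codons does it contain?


codons = nucleotides / 3
codons = 2319 / 3 = 773

773


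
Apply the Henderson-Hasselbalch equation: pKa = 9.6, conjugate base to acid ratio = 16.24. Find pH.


pH = pKa + log10([A-]/[HA])
pH = 9.6 + log10(16.24)
pH = 10.8106

10.8106


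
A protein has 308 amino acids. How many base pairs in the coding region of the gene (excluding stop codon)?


Each amino acid = 1 codon = 3 bp
bp = 308 * 3 = 924 bp

924 bp


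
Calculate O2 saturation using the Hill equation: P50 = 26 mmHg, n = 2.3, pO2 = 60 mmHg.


Y = pO2^n / (P50^n + pO2^n)
Y = 60^2.3 / (26^2.3 + 60^2.3)
Y = 87.25%

87.25%


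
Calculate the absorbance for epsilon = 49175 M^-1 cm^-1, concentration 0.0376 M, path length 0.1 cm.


A = epsilon * c * l
A = 49175 * 0.0376 * 0.1
A = 184.898

184.898


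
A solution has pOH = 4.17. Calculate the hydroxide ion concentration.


[OH-] = 10^(-pOH)
[OH-] = 10^(-4.17)
[OH-] = 6.761e-05 M

6.761e-05 M


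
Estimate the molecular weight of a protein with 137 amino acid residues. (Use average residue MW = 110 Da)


MW = n_residues * 110 Da
MW = 137 * 110
MW = 15070 Da

15070 Da


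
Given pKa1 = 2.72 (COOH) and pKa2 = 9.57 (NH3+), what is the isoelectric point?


pI = (pKa1 + pKa2) / 2
pI = (2.72 + 9.57) / 2
pI = 6.145

6.145


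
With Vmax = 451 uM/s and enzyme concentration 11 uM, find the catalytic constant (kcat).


kcat = Vmax / [E]t
kcat = 451 / 11
kcat = 41.0 s^-1

41.0 s^-1


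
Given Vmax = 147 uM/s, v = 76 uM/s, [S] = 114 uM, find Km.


Km = [S] * (Vmax - v) / v
Km = 114 * (147 - 76) / 76
Km = 106.5 uM

106.5 uM


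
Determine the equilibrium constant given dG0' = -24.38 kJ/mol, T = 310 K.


Keq = exp(-dG0 * 1000 / (R * T))
Keq = exp(-(-24.38) * 1000 / (8.314 * 310))
Keq = 12827.7373

12827.7373


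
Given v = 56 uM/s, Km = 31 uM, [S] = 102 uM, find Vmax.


Vmax = v * (Km + [S]) / [S]
Vmax = 56 * (31 + 102) / 102
Vmax = 73.0196 uM/s

73.0196 uM/s


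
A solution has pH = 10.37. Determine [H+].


[H+] = 10^(-pH)
[H+] = 10^(-10.37)
[H+] = 4.266e-11 M

4.266e-11 M


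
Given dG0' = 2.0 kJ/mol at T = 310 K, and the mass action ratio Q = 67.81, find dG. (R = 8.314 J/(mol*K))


dG = dG0' + RT * ln(Q) / 1000
dG = 2.0 + 8.314 * 310 * ln(67.81) / 1000
dG = 12.8679 kJ/mol

12.8679 kJ/mol


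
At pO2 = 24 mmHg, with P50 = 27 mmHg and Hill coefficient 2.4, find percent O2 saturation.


Y = pO2^n / (P50^n + pO2^n)
Y = 24^2.4 / (27^2.4 + 24^2.4)
Y = 42.98%

42.98%


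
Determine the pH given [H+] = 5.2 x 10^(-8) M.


pH = -log10([H+])
pH = -log10(5.2 x 10^(-8))
pH = 7.284

7.284


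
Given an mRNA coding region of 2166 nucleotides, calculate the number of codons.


codons = nucleotides / 3
codons = 2166 / 3 = 722

722


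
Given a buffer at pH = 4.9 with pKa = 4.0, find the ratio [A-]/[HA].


[A-]/[HA] = 10^(pH - pKa)
= 10^(4.9 - 4.0)
= 7.9433

7.9433


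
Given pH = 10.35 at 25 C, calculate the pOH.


pOH = 14 - pH
pOH = 14 - 10.35
pOH = 3.65

3.65


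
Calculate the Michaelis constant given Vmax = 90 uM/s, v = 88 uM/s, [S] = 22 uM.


Km = [S] * (Vmax - v) / v
Km = 22 * (90 - 88) / 88
Km = 0.5 uM

0.5 uM


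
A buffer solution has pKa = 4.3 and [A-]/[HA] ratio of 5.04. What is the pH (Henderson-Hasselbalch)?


pH = pKa + log10([A-]/[HA])
pH = 4.3 + log10(5.04)
pH = 5.0024

5.0024


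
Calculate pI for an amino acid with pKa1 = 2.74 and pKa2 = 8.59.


pI = (pKa1 + pKa2) / 2
pI = (2.74 + 8.59) / 2
pI = 5.665

5.665


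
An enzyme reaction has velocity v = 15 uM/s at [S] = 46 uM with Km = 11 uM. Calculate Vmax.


Vmax = v * (Km + [S]) / [S]
Vmax = 15 * (11 + 46) / 46
Vmax = 18.587 uM/s

18.587 uM/s


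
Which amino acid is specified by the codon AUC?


Standard genetic code lookup.
Codon AUC -> Ile

Ile


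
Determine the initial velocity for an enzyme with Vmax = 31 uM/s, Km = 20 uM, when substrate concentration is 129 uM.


v = Vmax * [S] / (Km + [S])
v = 31 * 129 / (20 + 129)
v = 26.8389 uM/s

26.8389 uM/s


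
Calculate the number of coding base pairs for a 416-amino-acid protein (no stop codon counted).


Each amino acid = 1 codon = 3 bp
bp = 416 * 3 = 1248 bp

1248 bp


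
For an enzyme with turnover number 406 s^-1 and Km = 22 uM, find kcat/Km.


Catalytic efficiency = kcat / Km
= 406 / 22
= 18.4545 uM^-1*s^-1

18.4545 uM^-1*s^-1


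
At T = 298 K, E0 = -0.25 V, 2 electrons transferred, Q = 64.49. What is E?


E = E0 - (RT/nF) * ln(Q)
E = -0.25 - (8.314 * 298 / (2 * 96485)) * ln(64.49)
E = -0.3035 V

-0.3035 V


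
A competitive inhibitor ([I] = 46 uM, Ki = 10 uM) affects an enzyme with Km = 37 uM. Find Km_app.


Km_app = Km * (1 + [I]/Ki)
Km_app = 37 * (1 + 46/10)
Km_app = 207.2 uM

207.2 uM


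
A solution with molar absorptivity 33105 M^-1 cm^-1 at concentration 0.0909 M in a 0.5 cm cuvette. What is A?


A = epsilon * c * l
A = 33105 * 0.0909 * 0.5
A = 1504.6222

1504.6222


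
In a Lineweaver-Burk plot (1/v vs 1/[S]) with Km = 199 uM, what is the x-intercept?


x-intercept = -1/Km
= -1/199
= -0.005 1/uM

-0.005 1/uM


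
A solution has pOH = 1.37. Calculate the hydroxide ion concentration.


[OH-] = 10^(-pOH)
[OH-] = 10^(-1.37)
[OH-] = 0.0427 M

0.0427 M


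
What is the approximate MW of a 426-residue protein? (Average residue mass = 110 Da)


MW = n_residues * 110 Da
MW = 426 * 110
MW = 46860 Da

46860 Da


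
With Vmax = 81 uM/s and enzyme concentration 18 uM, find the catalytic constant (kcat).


kcat = Vmax / [E]t
kcat = 81 / 18
kcat = 4.5 s^-1

4.5 s^-1


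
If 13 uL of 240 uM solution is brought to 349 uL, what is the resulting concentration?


C2 = C1 * V1 / V2
C2 = 240 * 13 / 349
C2 = 8.9398 uM

8.9398 uM


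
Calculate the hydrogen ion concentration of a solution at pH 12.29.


[H+] = 10^(-pH)
[H+] = 10^(-12.29)
[H+] = 5.129e-13 M

5.129e-13 M


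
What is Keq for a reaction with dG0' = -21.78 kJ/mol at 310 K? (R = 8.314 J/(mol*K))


Keq = exp(-dG0 * 1000 / (R * T))
Keq = exp(-(-21.78) * 1000 / (8.314 * 310))
Keq = 4677.7527

4677.7527


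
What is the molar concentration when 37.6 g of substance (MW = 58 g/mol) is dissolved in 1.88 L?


C = (mass / MW) / volume
C = (37.6 / 58) / 1.88
C = 0.3448 M

0.3448 M


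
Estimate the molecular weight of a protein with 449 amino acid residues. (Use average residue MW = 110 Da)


MW = n_residues * 110 Da
MW = 449 * 110
MW = 49390 Da

49390 Da


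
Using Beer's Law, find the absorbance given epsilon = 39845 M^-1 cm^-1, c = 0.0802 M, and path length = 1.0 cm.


A = epsilon * c * l
A = 39845 * 0.0802 * 1.0
A = 3195.569

3195.569


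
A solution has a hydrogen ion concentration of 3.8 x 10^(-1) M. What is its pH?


pH = -log10([H+])
pH = -log10(3.8 x 10^(-1))
pH = 0.4202

0.4202


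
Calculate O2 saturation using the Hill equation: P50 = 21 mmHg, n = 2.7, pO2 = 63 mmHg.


Y = pO2^n / (P50^n + pO2^n)
Y = 63^2.7 / (21^2.7 + 63^2.7)
Y = 95.1%

95.1%


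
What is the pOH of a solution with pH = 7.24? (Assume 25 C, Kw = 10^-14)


pOH = 14 - pH
pOH = 14 - 7.24
pOH = 6.76

6.76


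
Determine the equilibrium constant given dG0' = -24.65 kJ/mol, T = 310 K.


Keq = exp(-dG0 * 1000 / (R * T))
Keq = exp(-(-24.65) * 1000 / (8.314 * 310))
Keq = 14244.473

14244.473


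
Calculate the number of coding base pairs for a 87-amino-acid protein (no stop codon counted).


Each amino acid = 1 codon = 3 bp
bp = 87 * 3 = 261 bp

261 bp


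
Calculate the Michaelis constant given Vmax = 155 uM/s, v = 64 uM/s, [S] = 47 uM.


Km = [S] * (Vmax - v) / v
Km = 47 * (155 - 64) / 64
Km = 66.8281 uM

66.8281 uM


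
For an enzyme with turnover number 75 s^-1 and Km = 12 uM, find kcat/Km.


Catalytic efficiency = kcat / Km
= 75 / 12
= 6.25 uM^-1*s^-1

6.25 uM^-1*s^-1


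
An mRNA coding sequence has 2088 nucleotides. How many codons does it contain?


codons = nucleotides / 3
codons = 2088 / 3 = 696

696


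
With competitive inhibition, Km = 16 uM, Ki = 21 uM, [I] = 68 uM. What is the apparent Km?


Km_app = Km * (1 + [I]/Ki)
Km_app = 16 * (1 + 68/21)
Km_app = 67.8095 uM

67.8095 uM


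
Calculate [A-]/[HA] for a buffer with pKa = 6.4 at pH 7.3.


[A-]/[HA] = 10^(pH - pKa)
= 10^(7.3 - 6.4)
= 7.9433

7.9433


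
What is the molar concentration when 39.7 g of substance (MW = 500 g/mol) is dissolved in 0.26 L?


C = (mass / MW) / volume
C = (39.7 / 500) / 0.26
C = 0.3054 M

0.3054 M


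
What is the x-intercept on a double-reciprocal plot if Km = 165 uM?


x-intercept = -1/Km
= -1/165
= -0.0061 1/uM

-0.0061 1/uM


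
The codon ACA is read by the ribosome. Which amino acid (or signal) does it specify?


Standard genetic code lookup.
Codon ACA -> Thr

Thr


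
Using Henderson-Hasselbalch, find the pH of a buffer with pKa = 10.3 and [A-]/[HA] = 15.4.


pH = pKa + log10([A-]/[HA])
pH = 10.3 + log10(15.4)
pH = 11.4875

11.4875


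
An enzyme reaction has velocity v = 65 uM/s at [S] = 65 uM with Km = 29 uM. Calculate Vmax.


Vmax = v * (Km + [S]) / [S]
Vmax = 65 * (29 + 65) / 65
Vmax = 94.0 uM/s

94.0 uM/s


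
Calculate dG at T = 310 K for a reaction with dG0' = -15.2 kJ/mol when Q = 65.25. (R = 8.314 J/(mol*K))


dG = dG0' + RT * ln(Q) / 1000
dG = -15.2 + 8.314 * 310 * ln(65.25) / 1000
dG = -4.4313 kJ/mol

-4.4313 kJ/mol


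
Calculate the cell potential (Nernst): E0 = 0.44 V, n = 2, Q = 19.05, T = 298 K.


E = E0 - (RT/nF) * ln(Q)
E = 0.44 - (8.314 * 298 / (2 * 96485)) * ln(19.05)
E = 0.4022 V

0.4022 V


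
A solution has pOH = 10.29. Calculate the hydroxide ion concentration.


[OH-] = 10^(-pOH)
[OH-] = 10^(-10.29)
[OH-] = 5.129e-11 M

5.129e-11 M


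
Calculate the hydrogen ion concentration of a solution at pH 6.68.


[H+] = 10^(-pH)
[H+] = 10^(-6.68)
[H+] = 2.089e-07 M

2.089e-07 M


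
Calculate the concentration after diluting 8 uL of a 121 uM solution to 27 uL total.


C2 = C1 * V1 / V2
C2 = 121 * 8 / 27
C2 = 35.8519 uM

35.8519 uM


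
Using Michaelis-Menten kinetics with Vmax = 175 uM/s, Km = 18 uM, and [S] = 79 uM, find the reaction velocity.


v = Vmax * [S] / (Km + [S])
v = 175 * 79 / (18 + 79)
v = 142.5258 uM/s

142.5258 uM/s


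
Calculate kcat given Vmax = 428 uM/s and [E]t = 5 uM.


kcat = Vmax / [E]t
kcat = 428 / 5
kcat = 85.6 s^-1

85.6 s^-1


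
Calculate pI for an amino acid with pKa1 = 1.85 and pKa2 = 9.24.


pI = (pKa1 + pKa2) / 2
pI = (1.85 + 9.24) / 2
pI = 5.545

5.545


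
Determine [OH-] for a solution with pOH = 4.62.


[OH-] = 10^(-pOH)
[OH-] = 10^(-4.62)
[OH-] = 2.399e-05 M

2.399e-05 M


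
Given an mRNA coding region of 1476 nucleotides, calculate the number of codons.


codons = nucleotides / 3
codons = 1476 / 3 = 492

492


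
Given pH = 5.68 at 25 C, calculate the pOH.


pOH = 14 - pH
pOH = 14 - 5.68
pOH = 8.32

8.32


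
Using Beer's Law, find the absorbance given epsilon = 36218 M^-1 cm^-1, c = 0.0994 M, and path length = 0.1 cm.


A = epsilon * c * l
A = 36218 * 0.0994 * 0.1
A = 360.0069

360.0069


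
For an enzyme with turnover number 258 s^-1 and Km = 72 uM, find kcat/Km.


Catalytic efficiency = kcat / Km
= 258 / 72
= 3.5833 uM^-1*s^-1

3.5833 uM^-1*s^-1


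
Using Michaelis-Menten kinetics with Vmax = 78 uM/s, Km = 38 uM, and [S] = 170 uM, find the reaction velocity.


v = Vmax * [S] / (Km + [S])
v = 78 * 170 / (38 + 170)
v = 63.75 uM/s

63.75 uM/s


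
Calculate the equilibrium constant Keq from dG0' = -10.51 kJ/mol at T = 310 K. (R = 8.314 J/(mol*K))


Keq = exp(-dG0 * 1000 / (R * T))
Keq = exp(-(-10.51) * 1000 / (8.314 * 310))
Keq = 59.0183

59.0183


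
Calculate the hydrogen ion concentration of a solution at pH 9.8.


[H+] = 10^(-pH)
[H+] = 10^(-9.8)
[H+] = 1.585e-10 M

1.585e-10 M


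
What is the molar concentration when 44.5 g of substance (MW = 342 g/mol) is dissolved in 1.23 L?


C = (mass / MW) / volume
C = (44.5 / 342) / 1.23
C = 0.1058 M

0.1058 M


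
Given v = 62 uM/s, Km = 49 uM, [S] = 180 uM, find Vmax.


Vmax = v * (Km + [S]) / [S]
Vmax = 62 * (49 + 180) / 180
Vmax = 78.8778 uM/s

78.8778 uM/s


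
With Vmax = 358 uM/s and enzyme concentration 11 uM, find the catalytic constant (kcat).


kcat = Vmax / [E]t
kcat = 358 / 11
kcat = 32.5455 s^-1

32.5455 s^-1


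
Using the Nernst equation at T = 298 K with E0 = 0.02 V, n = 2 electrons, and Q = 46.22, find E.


E = E0 - (RT/nF) * ln(Q)
E = 0.02 - (8.314 * 298 / (2 * 96485)) * ln(46.22)
E = -0.0292 V

-0.0292 V


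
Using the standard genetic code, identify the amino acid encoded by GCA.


Standard genetic code lookup.
Codon GCA -> Ala

Ala


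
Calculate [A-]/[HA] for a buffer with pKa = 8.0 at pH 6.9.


[A-]/[HA] = 10^(pH - pKa)
= 10^(6.9 - 8.0)
= 0.0794

0.0794


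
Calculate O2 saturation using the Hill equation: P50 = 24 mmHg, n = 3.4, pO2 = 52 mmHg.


Y = pO2^n / (P50^n + pO2^n)
Y = 52^3.4 / (24^3.4 + 52^3.4)
Y = 93.27%

93.27%


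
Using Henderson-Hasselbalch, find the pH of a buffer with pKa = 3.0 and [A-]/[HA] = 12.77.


pH = pKa + log10([A-]/[HA])
pH = 3.0 + log10(12.77)
pH = 4.1062

4.1062


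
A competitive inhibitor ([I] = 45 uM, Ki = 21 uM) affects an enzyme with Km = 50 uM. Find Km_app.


Km_app = Km * (1 + [I]/Ki)
Km_app = 50 * (1 + 45/21)
Km_app = 157.1429 uM

157.1429 uM


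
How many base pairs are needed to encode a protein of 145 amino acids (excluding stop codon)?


Each amino acid = 1 codon = 3 bp
bp = 145 * 3 = 435 bp

435 bp


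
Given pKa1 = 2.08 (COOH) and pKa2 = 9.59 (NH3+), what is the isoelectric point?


pI = (pKa1 + pKa2) / 2
pI = (2.08 + 9.59) / 2
pI = 5.835

5.835


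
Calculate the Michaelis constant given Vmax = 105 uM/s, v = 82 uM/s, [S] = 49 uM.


Km = [S] * (Vmax - v) / v
Km = 49 * (105 - 82) / 82
Km = 13.7439 uM

13.7439 uM


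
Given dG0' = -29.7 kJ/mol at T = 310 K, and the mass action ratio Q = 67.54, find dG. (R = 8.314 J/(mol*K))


dG = dG0' + RT * ln(Q) / 1000
dG = -29.7 + 8.314 * 310 * ln(67.54) / 1000
dG = -18.8424 kJ/mol

-18.8424 kJ/mol


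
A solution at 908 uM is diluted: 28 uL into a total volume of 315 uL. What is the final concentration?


C2 = C1 * V1 / V2
C2 = 908 * 28 / 315
C2 = 80.7111 uM

80.7111 uM


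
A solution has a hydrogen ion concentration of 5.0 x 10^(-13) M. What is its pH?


pH = -log10([H+])
pH = -log10(5.0 x 10^(-13))
pH = 12.301

12.301


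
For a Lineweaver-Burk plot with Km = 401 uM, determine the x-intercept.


x-intercept = -1/Km
= -1/401
= -0.0025 1/uM

-0.0025 1/uM


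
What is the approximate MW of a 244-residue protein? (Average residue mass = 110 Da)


MW = n_residues * 110 Da
MW = 244 * 110
MW = 26840 Da

26840 Da


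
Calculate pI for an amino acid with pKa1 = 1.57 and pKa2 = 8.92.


pI = (pKa1 + pKa2) / 2
pI = (1.57 + 8.92) / 2
pI = 5.245

5.245


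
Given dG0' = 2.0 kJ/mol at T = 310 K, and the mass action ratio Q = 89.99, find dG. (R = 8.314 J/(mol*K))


dG = dG0' + RT * ln(Q) / 1000
dG = 2.0 + 8.314 * 310 * ln(89.99) / 1000
dG = 13.5973 kJ/mol

13.5973 kJ/mol


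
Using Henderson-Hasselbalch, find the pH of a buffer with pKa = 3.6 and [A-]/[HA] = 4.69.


pH = pKa + log10([A-]/[HA])
pH = 3.6 + log10(4.69)
pH = 4.2712

4.2712


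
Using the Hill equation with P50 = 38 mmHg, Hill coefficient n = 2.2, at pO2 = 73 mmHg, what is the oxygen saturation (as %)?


Y = pO2^n / (P50^n + pO2^n)
Y = 73^2.2 / (38^2.2 + 73^2.2)
Y = 80.79%

80.79%


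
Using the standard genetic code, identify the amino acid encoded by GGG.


Standard genetic code lookup.
Codon GGG -> Gly

Gly


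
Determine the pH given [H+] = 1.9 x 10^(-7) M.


pH = -log10([H+])
pH = -log10(1.9 x 10^(-7))
pH = 6.7212

6.7212


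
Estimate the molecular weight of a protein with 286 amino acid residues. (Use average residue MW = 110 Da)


MW = n_residues * 110 Da
MW = 286 * 110
MW = 31460 Da

31460 Da


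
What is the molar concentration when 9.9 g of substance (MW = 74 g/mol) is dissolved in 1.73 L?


C = (mass / MW) / volume
C = (9.9 / 74) / 1.73
C = 0.0773 M

0.0773 M


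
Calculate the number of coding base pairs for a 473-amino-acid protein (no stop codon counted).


Each amino acid = 1 codon = 3 bp
bp = 473 * 3 = 1419 bp

1419 bp


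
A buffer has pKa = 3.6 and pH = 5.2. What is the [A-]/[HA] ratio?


[A-]/[HA] = 10^(pH - pKa)
= 10^(5.2 - 3.6)
= 39.8107

39.8107


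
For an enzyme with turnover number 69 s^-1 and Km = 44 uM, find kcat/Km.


Catalytic efficiency = kcat / Km
= 69 / 44
= 1.5682 uM^-1*s^-1

1.5682 uM^-1*s^-1


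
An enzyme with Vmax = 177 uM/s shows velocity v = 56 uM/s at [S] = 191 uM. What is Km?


Km = [S] * (Vmax - v) / v
Km = 191 * (177 - 56) / 56
Km = 412.6964 uM

412.6964 uM


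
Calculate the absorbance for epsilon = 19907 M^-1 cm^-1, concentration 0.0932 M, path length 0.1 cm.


A = epsilon * c * l
A = 19907 * 0.0932 * 0.1
A = 185.5332

185.5332


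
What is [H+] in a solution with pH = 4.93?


[H+] = 10^(-pH)
[H+] = 10^(-4.93)
[H+] = 1.175e-05 M

1.175e-05 M


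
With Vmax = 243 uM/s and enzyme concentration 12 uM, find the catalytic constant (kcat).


kcat = Vmax / [E]t
kcat = 243 / 12
kcat = 20.25 s^-1

20.25 s^-1


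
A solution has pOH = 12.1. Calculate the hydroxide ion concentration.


[OH-] = 10^(-pOH)
[OH-] = 10^(-12.1)
[OH-] = 7.943e-13 M

7.943e-13 M


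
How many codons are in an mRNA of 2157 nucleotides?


codons = nucleotides / 3
codons = 2157 / 3 = 719

719


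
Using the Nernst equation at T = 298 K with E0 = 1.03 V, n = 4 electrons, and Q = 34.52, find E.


E = E0 - (RT/nF) * ln(Q)
E = 1.03 - (8.314 * 298 / (4 * 96485)) * ln(34.52)
E = 1.0073 V

1.0073 V


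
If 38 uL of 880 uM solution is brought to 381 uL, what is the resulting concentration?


C2 = C1 * V1 / V2
C2 = 880 * 38 / 381
C2 = 87.769 uM

87.769 uM


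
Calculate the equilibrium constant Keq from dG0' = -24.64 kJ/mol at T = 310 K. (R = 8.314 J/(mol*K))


Keq = exp(-dG0 * 1000 / (R * T))
Keq = exp(-(-24.64) * 1000 / (8.314 * 310))
Keq = 14189.312

14189.312


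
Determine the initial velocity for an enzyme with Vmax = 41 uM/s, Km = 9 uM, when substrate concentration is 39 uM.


v = Vmax * [S] / (Km + [S])
v = 41 * 39 / (9 + 39)
v = 33.3125 uM/s

33.3125 uM/s


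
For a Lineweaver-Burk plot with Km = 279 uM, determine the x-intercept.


x-intercept = -1/Km
= -1/279
= -0.0036 1/uM

-0.0036 1/uM


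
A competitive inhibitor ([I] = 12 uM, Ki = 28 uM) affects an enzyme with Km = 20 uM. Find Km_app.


Km_app = Km * (1 + [I]/Ki)
Km_app = 20 * (1 + 12/28)
Km_app = 28.5714 uM

28.5714 uM


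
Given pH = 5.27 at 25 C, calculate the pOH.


pOH = 14 - pH
pOH = 14 - 5.27
pOH = 8.73

8.73


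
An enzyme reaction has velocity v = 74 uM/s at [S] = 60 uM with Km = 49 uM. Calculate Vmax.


Vmax = v * (Km + [S]) / [S]
Vmax = 74 * (49 + 60) / 60
Vmax = 134.4333 uM/s

134.4333 uM/s


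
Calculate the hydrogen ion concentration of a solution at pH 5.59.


[H+] = 10^(-pH)
[H+] = 10^(-5.59)
[H+] = 2.570e-06 M

2.570e-06 M


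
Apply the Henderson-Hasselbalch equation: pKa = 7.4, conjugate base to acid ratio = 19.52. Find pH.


pH = pKa + log10([A-]/[HA])
pH = 7.4 + log10(19.52)
pH = 8.6905

8.6905


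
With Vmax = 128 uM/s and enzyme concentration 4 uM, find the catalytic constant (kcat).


kcat = Vmax / [E]t
kcat = 128 / 4
kcat = 32.0 s^-1

32.0 s^-1


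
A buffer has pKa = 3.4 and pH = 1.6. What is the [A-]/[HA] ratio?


[A-]/[HA] = 10^(pH - pKa)
= 10^(1.6 - 3.4)
= 0.0158

0.0158


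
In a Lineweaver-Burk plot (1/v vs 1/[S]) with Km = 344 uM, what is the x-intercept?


x-intercept = -1/Km
= -1/344
= -0.0029 1/uM

-0.0029 1/uM


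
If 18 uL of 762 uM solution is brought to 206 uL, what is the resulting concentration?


C2 = C1 * V1 / V2
C2 = 762 * 18 / 206
C2 = 66.5825 uM

66.5825 uM


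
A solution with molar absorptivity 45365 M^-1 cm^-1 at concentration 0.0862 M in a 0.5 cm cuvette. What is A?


A = epsilon * c * l
A = 45365 * 0.0862 * 0.5
A = 1955.2315

1955.2315


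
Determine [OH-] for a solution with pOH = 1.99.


[OH-] = 10^(-pOH)
[OH-] = 10^(-1.99)
[OH-] = 0.0102 M

0.0102 M


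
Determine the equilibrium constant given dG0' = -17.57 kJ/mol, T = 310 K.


Keq = exp(-dG0 * 1000 / (R * T))
Keq = exp(-(-17.57) * 1000 / (8.314 * 310))
Keq = 913.338

913.338


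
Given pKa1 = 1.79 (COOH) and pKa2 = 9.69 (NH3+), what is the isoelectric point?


pI = (pKa1 + pKa2) / 2
pI = (1.79 + 9.69) / 2
pI = 5.74

5.74


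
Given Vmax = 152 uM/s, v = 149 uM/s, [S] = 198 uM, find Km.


Km = [S] * (Vmax - v) / v
Km = 198 * (152 - 149) / 149
Km = 3.9866 uM

3.9866 uM


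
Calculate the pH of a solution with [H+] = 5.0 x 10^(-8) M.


pH = -log10([H+])
pH = -log10(5.0 x 10^(-8))
pH = 7.301

7.301


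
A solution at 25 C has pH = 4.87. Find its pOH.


pOH = 14 - pH
pOH = 14 - 4.87
pOH = 9.13

9.13


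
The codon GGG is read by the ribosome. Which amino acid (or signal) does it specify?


Standard genetic code lookup.
Codon GGG -> Gly

Gly


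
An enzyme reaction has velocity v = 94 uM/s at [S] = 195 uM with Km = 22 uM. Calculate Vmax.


Vmax = v * (Km + [S]) / [S]
Vmax = 94 * (22 + 195) / 195
Vmax = 104.6051 uM/s

104.6051 uM/s


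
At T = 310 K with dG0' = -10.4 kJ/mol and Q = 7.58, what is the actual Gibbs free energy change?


dG = dG0' + RT * ln(Q) / 1000
dG = -10.4 + 8.314 * 310 * ln(7.58) / 1000
dG = -5.1796 kJ/mol

-5.1796 kJ/mol


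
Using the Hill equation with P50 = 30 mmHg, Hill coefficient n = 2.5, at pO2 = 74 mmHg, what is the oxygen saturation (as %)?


Y = pO2^n / (P50^n + pO2^n)
Y = 74^2.5 / (30^2.5 + 74^2.5)
Y = 90.53%

90.53%


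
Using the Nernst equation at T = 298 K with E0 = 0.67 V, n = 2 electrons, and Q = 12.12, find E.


E = E0 - (RT/nF) * ln(Q)
E = 0.67 - (8.314 * 298 / (2 * 96485)) * ln(12.12)
E = 0.638 V

0.638 V


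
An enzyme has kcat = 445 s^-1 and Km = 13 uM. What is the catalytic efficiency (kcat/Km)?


Catalytic efficiency = kcat / Km
= 445 / 13
= 34.2308 uM^-1*s^-1

34.2308 uM^-1*s^-1


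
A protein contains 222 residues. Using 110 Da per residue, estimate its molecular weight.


MW = n_residues * 110 Da
MW = 222 * 110
MW = 24420 Da

24420 Da


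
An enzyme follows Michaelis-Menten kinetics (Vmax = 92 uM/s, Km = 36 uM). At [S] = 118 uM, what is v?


v = Vmax * [S] / (Km + [S])
v = 92 * 118 / (36 + 118)
v = 70.4935 uM/s

70.4935 uM/s


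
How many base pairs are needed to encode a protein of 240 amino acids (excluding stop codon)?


Each amino acid = 1 codon = 3 bp
bp = 240 * 3 = 720 bp

720 bp


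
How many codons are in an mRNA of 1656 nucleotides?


codons = nucleotides / 3
codons = 1656 / 3 = 552

552


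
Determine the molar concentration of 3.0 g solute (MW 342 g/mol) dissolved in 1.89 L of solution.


C = (mass / MW) / volume
C = (3.0 / 342) / 1.89
C = 0.0046 M

0.0046 M


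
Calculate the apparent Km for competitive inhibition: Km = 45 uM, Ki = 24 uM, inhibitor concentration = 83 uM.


Km_app = Km * (1 + [I]/Ki)
Km_app = 45 * (1 + 83/24)
Km_app = 200.625 uM

200.625 uM


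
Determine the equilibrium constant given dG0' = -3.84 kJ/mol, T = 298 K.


Keq = exp(-dG0 * 1000 / (R * T))
Keq = exp(-(-3.84) * 1000 / (8.314 * 298))
Keq = 4.711

4.711


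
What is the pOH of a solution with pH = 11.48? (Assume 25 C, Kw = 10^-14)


pOH = 14 - pH
pOH = 14 - 11.48
pOH = 2.52

2.52


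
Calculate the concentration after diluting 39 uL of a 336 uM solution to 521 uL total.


C2 = C1 * V1 / V2
C2 = 336 * 39 / 521
C2 = 25.1516 uM

25.1516 uM


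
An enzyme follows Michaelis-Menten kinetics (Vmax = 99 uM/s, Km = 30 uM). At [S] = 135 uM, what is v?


v = Vmax * [S] / (Km + [S])
v = 99 * 135 / (30 + 135)
v = 81.0 uM/s

81.0 uM/s


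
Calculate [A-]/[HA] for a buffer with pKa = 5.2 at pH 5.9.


[A-]/[HA] = 10^(pH - pKa)
= 10^(5.9 - 5.2)
= 5.0119

5.0119


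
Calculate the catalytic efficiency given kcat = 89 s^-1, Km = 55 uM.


Catalytic efficiency = kcat / Km
= 89 / 55
= 1.6182 uM^-1*s^-1

1.6182 uM^-1*s^-1


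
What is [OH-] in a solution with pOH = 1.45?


[OH-] = 10^(-pOH)
[OH-] = 10^(-1.45)
[OH-] = 0.0355 M

0.0355 M


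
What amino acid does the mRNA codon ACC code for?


Standard genetic code lookup.
Codon ACC -> Thr

Thr


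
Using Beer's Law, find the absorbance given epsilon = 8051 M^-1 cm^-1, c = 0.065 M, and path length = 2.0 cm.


A = epsilon * c * l
A = 8051 * 0.065 * 2.0
A = 1046.63

1046.63


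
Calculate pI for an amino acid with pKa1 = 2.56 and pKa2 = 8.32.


pI = (pKa1 + pKa2) / 2
pI = (2.56 + 8.32) / 2
pI = 5.44

5.44


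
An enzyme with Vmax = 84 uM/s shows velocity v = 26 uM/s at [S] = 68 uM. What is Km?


Km = [S] * (Vmax - v) / v
Km = 68 * (84 - 26) / 26
Km = 151.6923 uM

151.6923 uM


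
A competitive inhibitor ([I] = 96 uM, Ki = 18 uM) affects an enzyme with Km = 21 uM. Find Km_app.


Km_app = Km * (1 + [I]/Ki)
Km_app = 21 * (1 + 96/18)
Km_app = 133.0 uM

133.0 uM


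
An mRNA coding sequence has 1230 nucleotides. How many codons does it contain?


codons = nucleotides / 3
codons = 1230 / 3 = 410

410


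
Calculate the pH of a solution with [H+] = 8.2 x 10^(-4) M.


pH = -log10([H+])
pH = -log10(8.2 x 10^(-4))
pH = 3.0862

3.0862


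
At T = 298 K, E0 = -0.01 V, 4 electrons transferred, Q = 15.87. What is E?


E = E0 - (RT/nF) * ln(Q)
E = -0.01 - (8.314 * 298 / (4 * 96485)) * ln(15.87)
E = -0.0277 V

-0.0277 V


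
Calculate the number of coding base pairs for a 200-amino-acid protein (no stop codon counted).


Each amino acid = 1 codon = 3 bp
bp = 200 * 3 = 600 bp

600 bp


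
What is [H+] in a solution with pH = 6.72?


[H+] = 10^(-pH)
[H+] = 10^(-6.72)
[H+] = 1.905e-07 M

1.905e-07 M


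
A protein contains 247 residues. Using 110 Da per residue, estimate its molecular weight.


MW = n_residues * 110 Da
MW = 247 * 110
MW = 27170 Da

27170 Da


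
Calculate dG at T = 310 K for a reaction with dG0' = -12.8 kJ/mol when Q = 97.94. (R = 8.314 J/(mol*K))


dG = dG0' + RT * ln(Q) / 1000
dG = -12.8 + 8.314 * 310 * ln(97.94) / 1000
dG = -0.9846 kJ/mol

-0.9846 kJ/mol


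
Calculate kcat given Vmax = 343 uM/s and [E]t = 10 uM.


kcat = Vmax / [E]t
kcat = 343 / 10
kcat = 34.3 s^-1

34.3 s^-1


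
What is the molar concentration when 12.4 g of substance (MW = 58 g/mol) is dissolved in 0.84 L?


C = (mass / MW) / volume
C = (12.4 / 58) / 0.84
C = 0.2545 M

0.2545 M


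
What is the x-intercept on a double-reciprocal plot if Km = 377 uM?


x-intercept = -1/Km
= -1/377
= -0.0027 1/uM

-0.0027 1/uM


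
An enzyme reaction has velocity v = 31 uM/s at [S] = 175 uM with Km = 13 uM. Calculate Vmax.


Vmax = v * (Km + [S]) / [S]
Vmax = 31 * (13 + 175) / 175
Vmax = 33.3029 uM/s

33.3029 uM/s


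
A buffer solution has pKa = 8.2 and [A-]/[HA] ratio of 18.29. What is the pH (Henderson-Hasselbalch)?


pH = pKa + log10([A-]/[HA])
pH = 8.2 + log10(18.29)
pH = 9.4622

9.4622


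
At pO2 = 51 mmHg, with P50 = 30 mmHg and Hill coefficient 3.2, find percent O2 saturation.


Y = pO2^n / (P50^n + pO2^n)
Y = 51^3.2 / (30^3.2 + 51^3.2)
Y = 84.53%

84.53%


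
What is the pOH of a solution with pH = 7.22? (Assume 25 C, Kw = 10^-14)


pOH = 14 - pH
pOH = 14 - 7.22
pOH = 6.78

6.78


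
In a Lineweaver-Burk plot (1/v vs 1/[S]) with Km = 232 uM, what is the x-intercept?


x-intercept = -1/Km
= -1/232
= -0.0043 1/uM

-0.0043 1/uM


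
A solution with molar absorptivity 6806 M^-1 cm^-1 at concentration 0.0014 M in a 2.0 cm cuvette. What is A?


A = epsilon * c * l
A = 6806 * 0.0014 * 2.0
A = 19.0568

19.0568


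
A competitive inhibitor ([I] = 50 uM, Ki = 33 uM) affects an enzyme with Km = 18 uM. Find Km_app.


Km_app = Km * (1 + [I]/Ki)
Km_app = 18 * (1 + 50/33)
Km_app = 45.2727 uM

45.2727 uM


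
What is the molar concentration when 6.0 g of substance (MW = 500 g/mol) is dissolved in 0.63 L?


C = (mass / MW) / volume
C = (6.0 / 500) / 0.63
C = 0.019 M

0.019 M


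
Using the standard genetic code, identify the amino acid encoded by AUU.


Standard genetic code lookup.
Codon AUU -> Ile

Ile


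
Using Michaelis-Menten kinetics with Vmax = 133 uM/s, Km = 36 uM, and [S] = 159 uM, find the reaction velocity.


v = Vmax * [S] / (Km + [S])
v = 133 * 159 / (36 + 159)
v = 108.4462 uM/s

108.4462 uM/s


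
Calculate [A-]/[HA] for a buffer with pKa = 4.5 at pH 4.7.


[A-]/[HA] = 10^(pH - pKa)
= 10^(4.7 - 4.5)
= 1.5849

1.5849


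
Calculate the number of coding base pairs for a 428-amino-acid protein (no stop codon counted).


Each amino acid = 1 codon = 3 bp
bp = 428 * 3 = 1284 bp

1284 bp


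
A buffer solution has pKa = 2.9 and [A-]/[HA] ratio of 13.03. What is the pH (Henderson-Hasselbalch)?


pH = pKa + log10([A-]/[HA])
pH = 2.9 + log10(13.03)
pH = 4.0149

4.0149


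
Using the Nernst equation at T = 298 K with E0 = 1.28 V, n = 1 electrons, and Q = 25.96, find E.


E = E0 - (RT/nF) * ln(Q)
E = 1.28 - (8.314 * 298 / (1 * 96485)) * ln(25.96)
E = 1.1964 V

1.1964 V


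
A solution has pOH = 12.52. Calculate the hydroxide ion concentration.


[OH-] = 10^(-pOH)
[OH-] = 10^(-12.52)
[OH-] = 3.020e-13 M

3.020e-13 M


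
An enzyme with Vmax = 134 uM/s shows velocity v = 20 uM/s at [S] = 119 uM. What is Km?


Km = [S] * (Vmax - v) / v
Km = 119 * (134 - 20) / 20
Km = 678.3 uM

678.3 uM


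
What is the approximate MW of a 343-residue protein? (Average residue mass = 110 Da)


MW = n_residues * 110 Da
MW = 343 * 110
MW = 37730 Da

37730 Da


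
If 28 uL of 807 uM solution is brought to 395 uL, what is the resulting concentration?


C2 = C1 * V1 / V2
C2 = 807 * 28 / 395
C2 = 57.2051 uM

57.2051 uM


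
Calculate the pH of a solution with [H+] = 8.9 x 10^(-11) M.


pH = -log10([H+])
pH = -log10(8.9 x 10^(-11))
pH = 10.0506

10.0506


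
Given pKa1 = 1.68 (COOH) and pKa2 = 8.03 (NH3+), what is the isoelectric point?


pI = (pKa1 + pKa2) / 2
pI = (1.68 + 8.03) / 2
pI = 4.855

4.855


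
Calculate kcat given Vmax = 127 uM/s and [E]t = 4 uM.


kcat = Vmax / [E]t
kcat = 127 / 4
kcat = 31.75 s^-1

31.75 s^-1


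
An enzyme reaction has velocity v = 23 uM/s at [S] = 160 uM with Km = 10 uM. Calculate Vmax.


Vmax = v * (Km + [S]) / [S]
Vmax = 23 * (10 + 160) / 160
Vmax = 24.4375 uM/s

24.4375 uM/s


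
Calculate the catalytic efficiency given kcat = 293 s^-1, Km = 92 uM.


Catalytic efficiency = kcat / Km
= 293 / 92
= 3.1848 uM^-1*s^-1

3.1848 uM^-1*s^-1


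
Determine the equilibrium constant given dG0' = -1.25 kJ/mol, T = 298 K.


Keq = exp(-dG0 * 1000 / (R * T))
Keq = exp(-(-1.25) * 1000 / (8.314 * 298))
Keq = 1.6562

1.6562


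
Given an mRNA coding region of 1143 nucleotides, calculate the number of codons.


codons = nucleotides / 3
codons = 1143 / 3 = 381

381


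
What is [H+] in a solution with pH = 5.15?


[H+] = 10^(-pH)
[H+] = 10^(-5.15)
[H+] = 7.079e-06 M

7.079e-06 M


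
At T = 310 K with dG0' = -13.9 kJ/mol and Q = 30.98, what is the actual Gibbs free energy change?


dG = dG0' + RT * ln(Q) / 1000
dG = -13.9 + 8.314 * 310 * ln(30.98) / 1000
dG = -5.0511 kJ/mol

-5.0511 kJ/mol


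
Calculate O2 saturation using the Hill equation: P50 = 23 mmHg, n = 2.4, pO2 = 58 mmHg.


Y = pO2^n / (P50^n + pO2^n)
Y = 58^2.4 / (23^2.4 + 58^2.4)
Y = 90.2%

90.2%


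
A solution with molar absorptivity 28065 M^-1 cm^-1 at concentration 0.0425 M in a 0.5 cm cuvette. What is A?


A = epsilon * c * l
A = 28065 * 0.0425 * 0.5
A = 596.3813

596.3813


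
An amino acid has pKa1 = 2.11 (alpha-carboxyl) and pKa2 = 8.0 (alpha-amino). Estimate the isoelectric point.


pI = (pKa1 + pKa2) / 2
pI = (2.11 + 8.0) / 2
pI = 5.055

5.055


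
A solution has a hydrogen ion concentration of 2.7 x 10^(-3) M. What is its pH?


pH = -log10([H+])
pH = -log10(2.7 x 10^(-3))
pH = 2.5686

2.5686


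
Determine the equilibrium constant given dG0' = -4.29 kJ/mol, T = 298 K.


Keq = exp(-dG0 * 1000 / (R * T))
Keq = exp(-(-4.29) * 1000 / (8.314 * 298))
Keq = 5.6493

5.6493


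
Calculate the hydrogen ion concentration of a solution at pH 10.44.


[H+] = 10^(-pH)
[H+] = 10^(-10.44)
[H+] = 3.631e-11 M

3.631e-11 M


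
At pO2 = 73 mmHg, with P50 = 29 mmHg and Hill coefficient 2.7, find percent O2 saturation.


Y = pO2^n / (P50^n + pO2^n)
Y = 73^2.7 / (29^2.7 + 73^2.7)
Y = 92.36%

92.36%


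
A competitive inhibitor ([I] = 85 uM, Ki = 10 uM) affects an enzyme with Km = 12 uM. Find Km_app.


Km_app = Km * (1 + [I]/Ki)
Km_app = 12 * (1 + 85/10)
Km_app = 114.0 uM

114.0 uM


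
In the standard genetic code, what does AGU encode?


Standard genetic code lookup.
Codon AGU -> Ser

Ser


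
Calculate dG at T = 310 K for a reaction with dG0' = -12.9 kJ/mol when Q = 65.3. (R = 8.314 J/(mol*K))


dG = dG0' + RT * ln(Q) / 1000
dG = -12.9 + 8.314 * 310 * ln(65.3) / 1000
dG = -2.1293 kJ/mol

-2.1293 kJ/mol


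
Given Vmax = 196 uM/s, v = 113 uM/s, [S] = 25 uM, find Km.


Km = [S] * (Vmax - v) / v
Km = 25 * (196 - 113) / 113
Km = 18.3628 uM

18.3628 uM


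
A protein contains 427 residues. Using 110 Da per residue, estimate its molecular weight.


MW = n_residues * 110 Da
MW = 427 * 110
MW = 46970 Da

46970 Da


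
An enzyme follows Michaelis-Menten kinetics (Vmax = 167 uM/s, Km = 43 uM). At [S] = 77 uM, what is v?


v = Vmax * [S] / (Km + [S])
v = 167 * 77 / (43 + 77)
v = 107.1583 uM/s

107.1583 uM/s


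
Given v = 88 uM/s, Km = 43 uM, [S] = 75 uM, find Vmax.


Vmax = v * (Km + [S]) / [S]
Vmax = 88 * (43 + 75) / 75
Vmax = 138.4533 uM/s

138.4533 uM/s


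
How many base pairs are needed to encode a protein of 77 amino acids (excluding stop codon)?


Each amino acid = 1 codon = 3 bp
bp = 77 * 3 = 231 bp

231 bp


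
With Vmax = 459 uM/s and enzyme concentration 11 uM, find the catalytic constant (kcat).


kcat = Vmax / [E]t
kcat = 459 / 11
kcat = 41.7273 s^-1

41.7273 s^-1


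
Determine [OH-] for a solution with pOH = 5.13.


[OH-] = 10^(-pOH)
[OH-] = 10^(-5.13)
[OH-] = 7.413e-06 M

7.413e-06 M


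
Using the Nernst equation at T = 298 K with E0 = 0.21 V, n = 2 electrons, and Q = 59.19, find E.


E = E0 - (RT/nF) * ln(Q)
E = 0.21 - (8.314 * 298 / (2 * 96485)) * ln(59.19)
E = 0.1576 V

0.1576 V


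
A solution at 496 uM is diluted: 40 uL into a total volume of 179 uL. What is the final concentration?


C2 = C1 * V1 / V2
C2 = 496 * 40 / 179
C2 = 110.838 uM

110.838 uM


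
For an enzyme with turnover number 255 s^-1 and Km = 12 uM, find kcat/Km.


Catalytic efficiency = kcat / Km
= 255 / 12
= 21.25 uM^-1*s^-1

21.25 uM^-1*s^-1


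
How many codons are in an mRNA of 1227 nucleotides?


codons = nucleotides / 3
codons = 1227 / 3 = 409

409


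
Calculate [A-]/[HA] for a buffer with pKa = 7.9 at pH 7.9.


[A-]/[HA] = 10^(pH - pKa)
= 10^(7.9 - 7.9)
= 1.0

1.0


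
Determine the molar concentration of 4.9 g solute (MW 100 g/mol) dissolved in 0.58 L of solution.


C = (mass / MW) / volume
C = (4.9 / 100) / 0.58
C = 0.0845 M

0.0845 M


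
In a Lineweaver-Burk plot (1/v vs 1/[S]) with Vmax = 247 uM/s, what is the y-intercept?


y-intercept = 1/Vmax
= 1/247
= 0.004 s/uM

0.004 s/uM


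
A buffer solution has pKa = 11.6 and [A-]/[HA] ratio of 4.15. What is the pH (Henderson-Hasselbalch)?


pH = pKa + log10([A-]/[HA])
pH = 11.6 + log10(4.15)
pH = 12.218

12.218


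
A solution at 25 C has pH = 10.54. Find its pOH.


pOH = 14 - pH
pOH = 14 - 10.54
pOH = 3.46

3.46


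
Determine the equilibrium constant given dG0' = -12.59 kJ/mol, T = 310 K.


Keq = exp(-dG0 * 1000 / (R * T))
Keq = exp(-(-12.59) * 1000 / (8.314 * 310))
Keq = 132.2748

132.2748


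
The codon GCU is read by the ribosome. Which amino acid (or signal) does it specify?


Standard genetic code lookup.
Codon GCU -> Ala

Ala


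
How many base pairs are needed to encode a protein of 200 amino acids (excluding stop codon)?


Each amino acid = 1 codon = 3 bp
bp = 200 * 3 = 600 bp

600 bp


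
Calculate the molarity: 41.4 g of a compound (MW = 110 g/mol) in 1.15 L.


C = (mass / MW) / volume
C = (41.4 / 110) / 1.15
C = 0.3273 M

0.3273 M


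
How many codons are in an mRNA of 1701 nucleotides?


codons = nucleotides / 3
codons = 1701 / 3 = 567

567


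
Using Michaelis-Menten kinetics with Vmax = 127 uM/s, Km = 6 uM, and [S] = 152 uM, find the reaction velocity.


v = Vmax * [S] / (Km + [S])
v = 127 * 152 / (6 + 152)
v = 122.1772 uM/s

122.1772 uM/s


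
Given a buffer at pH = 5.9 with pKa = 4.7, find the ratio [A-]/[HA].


[A-]/[HA] = 10^(pH - pKa)
= 10^(5.9 - 4.7)
= 15.8489

15.8489
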